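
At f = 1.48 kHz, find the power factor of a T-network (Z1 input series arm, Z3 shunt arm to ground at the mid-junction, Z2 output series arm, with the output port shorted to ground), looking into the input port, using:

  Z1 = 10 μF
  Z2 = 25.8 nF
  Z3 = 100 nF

Step 1 — Angular frequency: ω = 2π·f = 2π·1480 = 9299 rad/s.
Step 2 — Component impedances:
  Z1: Z = 1/(jωC) = -j/(ω·C) = 0 - j10.75 Ω
  Z2: Z = 1/(jωC) = -j/(ω·C) = 0 - j4168 Ω
  Z3: Z = 1/(jωC) = -j/(ω·C) = 0 - j1075 Ω
Step 3 — With the output port shorted to ground, the output series arm Z2 runs from the junction to ground; the shunt arm Z3 also runs from the junction to ground. They appear in parallel: Z3 || Z2 = 0 - j854.8 Ω.
Step 4 — Series with input arm Z1: Z_in = Z1 + (Z3 || Z2) = 0 - j865.6 Ω = 865.6∠-90.0° Ω.
Step 5 — Power factor: PF = cos(φ) = Re(Z)/|Z| = 0/865.6 = 0.
Step 6 — Type: Im(Z) = -865.6 ⇒ leading (phase φ = -90.0°).

PF = 0 (leading, φ = -90.0°)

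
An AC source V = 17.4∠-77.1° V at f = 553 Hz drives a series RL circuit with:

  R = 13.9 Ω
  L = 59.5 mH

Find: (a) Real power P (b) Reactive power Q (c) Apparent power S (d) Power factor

Step 1 — Angular frequency: ω = 2π·f = 2π·553 = 3475 rad/s.
Step 2 — Component impedances:
  R: Z = R = 13.9 Ω
  L: Z = jωL = j·3475·0.0595 = 0 + j206.7 Ω
Step 3 — Series combination: Z_total = R + L = 13.9 + j206.7 Ω = 207.2∠86.2° Ω.
Step 4 — Source phasor: V = 17.4∠-77.1° V = 3.885 - j16.96 V.
Step 5 — Current: I = V / Z = -0.08041 - j0.0242 A = 0.08397∠-163.3° A.
Step 6 — Complex power: S = V·I* = 0.09802 + j1.458 VA.
Step 7 — Real power: P = Re(S) = 0.09802 W.
Step 8 — Reactive power: Q = Im(S) = 1.458 VAR.
Step 9 — Apparent power: |S| = 1.461 VA.
Step 10 — Power factor: PF = P/|S| = 0.06708 (lagging).

(a) P = 0.09802 W  (b) Q = 1.458 VAR  (c) S = 1.461 VA  (d) PF = 0.06708 (lagging)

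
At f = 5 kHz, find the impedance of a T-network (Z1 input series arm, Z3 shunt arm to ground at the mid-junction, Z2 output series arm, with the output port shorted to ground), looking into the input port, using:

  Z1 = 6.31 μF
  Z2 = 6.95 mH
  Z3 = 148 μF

Step 1 — Angular frequency: ω = 2π·f = 2π·5000 = 3.142e+04 rad/s.
Step 2 — Component impedances:
  Z1: Z = 1/(jωC) = -j/(ω·C) = 0 - j5.045 Ω
  Z2: Z = jωL = j·3.142e+04·0.00695 = 0 + j218.3 Ω
  Z3: Z = 1/(jωC) = -j/(ω·C) = 0 - j0.2151 Ω
Step 3 — With the output port shorted to ground, the output series arm Z2 runs from the junction to ground; the shunt arm Z3 also runs from the junction to ground. They appear in parallel: Z3 || Z2 = 0 - j0.2153 Ω.
Step 4 — Series with input arm Z1: Z_in = Z1 + (Z3 || Z2) = 0 - j5.26 Ω = 5.26∠-90.0° Ω.

Z = 0 - j5.26 Ω = 5.26∠-90.0° Ω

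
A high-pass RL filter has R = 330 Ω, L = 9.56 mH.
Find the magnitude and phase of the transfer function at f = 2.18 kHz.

Step 1 — Angular frequency: ω = 2π·2180 = 1.37e+04 rad/s.
Step 2 — Transfer function: H(jω) = jωL/(R + jωL).
Step 3 — Numerator jωL = j·130.9; denominator R + jωL = 330 + j130.9.
Step 4 — H = 0.136 + j0.3428.
Step 5 — Magnitude: |H| = 0.3688 (-8.7 dB); phase: φ = 68.4°.

|H| = 0.3688 (-8.7 dB), φ = 68.4°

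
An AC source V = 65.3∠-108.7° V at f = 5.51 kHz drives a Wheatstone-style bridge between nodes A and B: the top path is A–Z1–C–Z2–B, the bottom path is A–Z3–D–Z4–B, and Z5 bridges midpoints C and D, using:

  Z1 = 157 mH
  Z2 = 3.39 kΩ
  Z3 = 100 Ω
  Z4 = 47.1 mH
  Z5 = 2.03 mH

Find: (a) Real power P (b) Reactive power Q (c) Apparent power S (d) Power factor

Step 1 — Angular frequency: ω = 2π·f = 2π·5510 = 3.462e+04 rad/s.
Step 2 — Component impedances:
  Z1: Z = jωL = j·3.462e+04·0.157 = 0 + j5435 Ω
  Z2: Z = R = 3390 Ω
  Z3: Z = R = 100 Ω
  Z4: Z = jωL = j·3.462e+04·0.0471 = 0 + j1631 Ω
  Z5: Z = jωL = j·3.462e+04·0.00203 = 0 + j70.28 Ω
Step 3 — Bridge requires nodal analysis (the Z5 bridge couples midpoints C and D, so the two paths cannot be reduced to a simple series/parallel combination). Setting node B to ground and injecting 1 A at node A, the 3-node admittance system at A, C, D solves to V_A = Z_AB = 726.2 + j1317 Ω = 1504∠61.1° Ω.
Step 4 — Source phasor: V = 65.3∠-108.7° V = -20.94 - j61.85 V.
Step 5 — Current: I = V / Z = -0.04273 - j0.007666 A = 0.04341∠-169.8° A.
Step 6 — Complex power: S = V·I* = 1.369 + j2.483 VA.
Step 7 — Real power: P = Re(S) = 1.369 W.
Step 8 — Reactive power: Q = Im(S) = 2.483 VAR.
Step 9 — Apparent power: |S| = 2.835 VA.
Step 10 — Power factor: PF = P/|S| = 0.4828 (lagging).

(a) P = 1.369 W  (b) Q = 2.483 VAR  (c) S = 2.835 VA  (d) PF = 0.4828 (lagging)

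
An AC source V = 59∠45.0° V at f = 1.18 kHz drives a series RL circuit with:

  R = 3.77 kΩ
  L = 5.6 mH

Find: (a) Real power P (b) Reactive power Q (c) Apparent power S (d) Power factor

Step 1 — Angular frequency: ω = 2π·f = 2π·1180 = 7414 rad/s.
Step 2 — Component impedances:
  R: Z = R = 3770 Ω
  L: Z = jωL = j·7414·0.0056 = 0 + j41.52 Ω
Step 3 — Series combination: Z_total = R + L = 3770 + j41.52 Ω = 3770∠0.6° Ω.
Step 4 — Source phasor: V = 59∠45.0° V = 41.72 + j41.72 V.
Step 5 — Current: I = V / Z = 0.01119 + j0.01094 A = 0.01565∠44.4° A.
Step 6 — Complex power: S = V·I* = 0.9232 + j0.01017 VA.
Step 7 — Real power: P = Re(S) = 0.9232 W.
Step 8 — Reactive power: Q = Im(S) = 0.01017 VAR.
Step 9 — Apparent power: |S| = 0.9233 VA.
Step 10 — Power factor: PF = P/|S| = 0.9999 (lagging).

(a) P = 0.9232 W  (b) Q = 0.01017 VAR  (c) S = 0.9233 VA  (d) PF = 0.9999 (lagging)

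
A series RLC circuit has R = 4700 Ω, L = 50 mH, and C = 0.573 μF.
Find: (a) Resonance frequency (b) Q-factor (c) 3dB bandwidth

Step 1 — Resonance: ω₀ = 1/√(LC) = 1/√(0.05·5.73e-07) = 5908 rad/s.
Step 2 — f₀ = ω₀/(2π) = 940.3 Hz.
Step 3 — Series Q: Q = ω₀L/R = 5908·0.05/4700 = 0.06285.
Step 4 — Bandwidth: Δω = ω₀/Q = 9.4e+04 rad/s; BW = Δω/(2π) = 1.496e+04 Hz.

(a) f₀ = 940.3 Hz  (b) Q = 0.06285  (c) BW = 1.496e+04 Hz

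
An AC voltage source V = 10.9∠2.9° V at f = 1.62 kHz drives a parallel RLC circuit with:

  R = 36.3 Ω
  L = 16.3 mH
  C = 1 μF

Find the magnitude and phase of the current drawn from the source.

Step 1 — Angular frequency: ω = 2π·f = 2π·1620 = 1.018e+04 rad/s.
Step 2 — Component impedances:
  R: Z = R = 36.3 Ω
  L: Z = jωL = j·1.018e+04·0.0163 = 0 + j165.9 Ω
  C: Z = 1/(jωC) = -j/(ω·C) = 0 - j98.24 Ω
Step 3 — Parallel combination: 1/Z_total = 1/R + 1/L + 1/C; Z_total = 35.49 - j5.349 Ω = 35.89∠-8.6° Ω.
Step 4 — Source phasor: V = 10.9∠2.9° V = 10.89 + j0.5515 V.
Step 5 — Ohm's law: I = V / Z_total = (10.89 + j0.5515) / (35.49 - j5.349) = 0.2976 + j0.06039 A.
Step 6 — Convert to polar: |I| = 0.3037 A, ∠I = 11.5°.

I = 0.3037∠11.5° A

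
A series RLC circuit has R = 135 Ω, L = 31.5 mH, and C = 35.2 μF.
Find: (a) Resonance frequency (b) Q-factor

Step 1 — Resonance condition Im(Z)=0 gives ω₀ = 1/√(LC).
Step 2 — ω₀ = 1/√(0.0315·3.52e-05) = 949.7 rad/s.
Step 3 — f₀ = ω₀/(2π) = 151.1 Hz.
Step 4 — Series Q: Q = ω₀L/R = 949.7·0.0315/135 = 0.2216.

(a) f₀ = 151.1 Hz  (b) Q = 0.2216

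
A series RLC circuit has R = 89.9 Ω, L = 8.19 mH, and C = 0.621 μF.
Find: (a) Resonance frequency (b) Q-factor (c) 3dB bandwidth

Step 1 — Resonance condition Im(Z)=0 gives ω₀ = 1/√(LC).
Step 2 — ω₀ = 1/√(0.00819·6.21e-07) = 1.402e+04 rad/s.
Step 3 — f₀ = ω₀/(2π) = 2232 Hz.
Step 4 — Series Q: Q = ω₀L/R = 1.402e+04·0.00819/89.9 = 1.277.
Step 5 — 3dB bandwidth: Δω = ω₀/Q = 1.098e+04 rad/s; BW = Δω/(2π) = 1747 Hz.

(a) f₀ = 2232 Hz  (b) Q = 1.277  (c) BW = 1747 Hz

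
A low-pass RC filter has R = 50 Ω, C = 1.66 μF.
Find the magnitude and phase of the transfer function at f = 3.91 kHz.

Step 1 — Angular frequency: ω = 2π·3910 = 2.457e+04 rad/s.
Step 2 — Transfer function: H(jω) = 1/(1 + jωRC).
Step 3 — Denominator: 1 + jωRC = 1 + j·2.457e+04·50·1.66e-06 = 1 + j2.039.
Step 4 — H = 0.1939 - j0.3953.
Step 5 — Magnitude: |H| = 0.4403 (-7.1 dB); phase: φ = -63.9°.

|H| = 0.4403 (-7.1 dB), φ = -63.9°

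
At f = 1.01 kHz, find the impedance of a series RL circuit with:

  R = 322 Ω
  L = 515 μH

Step 1 — Angular frequency: ω = 2π·f = 2π·1010 = 6346 rad/s.
Step 2 — Component impedances:
  R: Z = R = 322 Ω
  L: Z = jωL = j·6346·0.000515 = 0 + j3.268 Ω
Step 3 — Series combination: Z_total = R + L = 322 + j3.268 Ω = 322∠0.6° Ω.

Z = 322 + j3.268 Ω = 322∠0.6° Ω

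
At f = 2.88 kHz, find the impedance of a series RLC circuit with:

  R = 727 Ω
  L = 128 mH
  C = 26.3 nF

Step 1 — Angular frequency: ω = 2π·f = 2π·2880 = 1.81e+04 rad/s.
Step 2 — Component impedances:
  R: Z = R = 727 Ω
  L: Z = jωL = j·1.81e+04·0.128 = 0 + j2316 Ω
  C: Z = 1/(jωC) = -j/(ω·C) = 0 - j2101 Ω
Step 3 — Series combination: Z_total = R + L + C = 727 + j215 Ω = 758.1∠16.5° Ω.

Z = 727 + j215 Ω = 758.1∠16.5° Ω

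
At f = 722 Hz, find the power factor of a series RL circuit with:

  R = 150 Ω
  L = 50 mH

Step 1 — Angular frequency: ω = 2π·f = 2π·722 = 4536 rad/s.
Step 2 — Component impedances:
  R: Z = R = 150 Ω
  L: Z = jωL = j·4536·0.05 = 0 + j226.8 Ω
Step 3 — Series combination: Z_total = R + L = 150 + j226.8 Ω = 271.9∠56.5° Ω.
Step 4 — Power factor: PF = cos(φ) = Re(Z)/|Z| = 150/271.94 = 0.5516.
Step 5 — Type: Im(Z) = 226.8 ⇒ lagging (phase φ = 56.5°).

PF = 0.5516 (lagging, φ = 56.5°)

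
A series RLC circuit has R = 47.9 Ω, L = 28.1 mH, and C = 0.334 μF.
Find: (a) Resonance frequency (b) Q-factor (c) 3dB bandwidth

Step 1 — Resonance: ω₀ = 1/√(LC) = 1/√(0.0281·3.34e-07) = 1.032e+04 rad/s.
Step 2 — f₀ = ω₀/(2π) = 1643 Hz.
Step 3 — Series Q: Q = ω₀L/R = 1.032e+04·0.0281/47.9 = 6.055.
Step 4 — Bandwidth: Δω = ω₀/Q = 1705 rad/s; BW = Δω/(2π) = 271.3 Hz.

(a) f₀ = 1643 Hz  (b) Q = 6.055  (c) BW = 271.3 Hz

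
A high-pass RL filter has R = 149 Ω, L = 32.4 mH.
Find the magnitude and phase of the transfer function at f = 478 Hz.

Step 1 — Angular frequency: ω = 2π·478 = 3003 rad/s.
Step 2 — Transfer function: H(jω) = jωL/(R + jωL).
Step 3 — Numerator jωL = j·97.31; denominator R + jωL = 149 + j97.31.
Step 4 — H = 0.299 + j0.4578.
Step 5 — Magnitude: |H| = 0.5468 (-5.2 dB); phase: φ = 56.9°.

|H| = 0.5468 (-5.2 dB), φ = 56.9°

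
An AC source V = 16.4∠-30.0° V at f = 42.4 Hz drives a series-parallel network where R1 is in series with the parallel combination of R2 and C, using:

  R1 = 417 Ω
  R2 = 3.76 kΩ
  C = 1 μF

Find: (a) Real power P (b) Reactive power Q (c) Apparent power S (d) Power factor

Step 1 — Angular frequency: ω = 2π·f = 2π·42.4 = 266.4 rad/s.
Step 2 — Component impedances:
  R1: Z = R = 417 Ω
  R2: Z = R = 3760 Ω
  C: Z = 1/(jωC) = -j/(ω·C) = 0 - j3754 Ω
Step 3 — Parallel branch: R2 || C = 1/(1/R2 + 1/C) = 1877 - j1880 Ω.
Step 4 — Series with R1: Z_total = R1 + (R2 || C) = 2294 - j1880 Ω = 2966∠-39.3° Ω.
Step 5 — Source phasor: V = 16.4∠-30.0° V = 14.2 - j8.2 V.
Step 6 — Current: I = V / Z = 0.005456 + j0.0008972 A = 0.00553∠9.3° A.
Step 7 — Complex power: S = V·I* = 0.07014 - j0.05749 VA.
Step 8 — Real power: P = Re(S) = 0.07014 W.
Step 9 — Reactive power: Q = Im(S) = -0.05749 VAR.
Step 10 — Apparent power: |S| = 0.09069 VA.
Step 11 — Power factor: PF = P/|S| = 0.7734 (leading).

(a) P = 0.07014 W  (b) Q = -0.05749 VAR  (c) S = 0.09069 VA  (d) PF = 0.7734 (leading)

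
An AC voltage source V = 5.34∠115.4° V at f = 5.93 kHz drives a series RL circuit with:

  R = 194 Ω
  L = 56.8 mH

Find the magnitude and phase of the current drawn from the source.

Step 1 — Angular frequency: ω = 2π·f = 2π·5930 = 3.726e+04 rad/s.
Step 2 — Component impedances:
  R: Z = R = 194 Ω
  L: Z = jωL = j·3.726e+04·0.0568 = 0 + j2116 Ω
Step 3 — Series combination: Z_total = R + L = 194 + j2116 Ω = 2125∠84.8° Ω.
Step 4 — Source phasor: V = 5.34∠115.4° V = -2.291 + j4.824 V.
Step 5 — Ohm's law: I = V / Z_total = (-2.291 + j4.824) / (194 + j2116) = 0.002162 + j0.00128 A.
Step 6 — Convert to polar: |I| = 0.002513 A, ∠I = 30.6°.

I = 0.002513∠30.6° A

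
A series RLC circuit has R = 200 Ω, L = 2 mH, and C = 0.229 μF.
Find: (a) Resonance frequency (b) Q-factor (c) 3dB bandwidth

Step 1 — Resonance: ω₀ = 1/√(LC) = 1/√(0.002·2.29e-07) = 4.673e+04 rad/s.
Step 2 — f₀ = ω₀/(2π) = 7437 Hz.
Step 3 — Series Q: Q = ω₀L/R = 4.673e+04·0.002/200 = 0.4673.
Step 4 — Bandwidth: Δω = ω₀/Q = 1e+05 rad/s; BW = Δω/(2π) = 1.592e+04 Hz.

(a) f₀ = 7437 Hz  (b) Q = 0.4673  (c) BW = 1.592e+04 Hz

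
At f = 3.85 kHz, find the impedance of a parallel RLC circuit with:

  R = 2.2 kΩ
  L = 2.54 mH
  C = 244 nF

Step 1 — Angular frequency: ω = 2π·f = 2π·3850 = 2.419e+04 rad/s.
Step 2 — Component impedances:
  R: Z = R = 2200 Ω
  L: Z = jωL = j·2.419e+04·0.00254 = 0 + j61.44 Ω
  C: Z = 1/(jωC) = -j/(ω·C) = 0 - j169.4 Ω
Step 3 — Parallel combination: 1/Z_total = 1/R + 1/L + 1/C; Z_total = 4.217 + j96.22 Ω = 96.31∠87.5° Ω.

Z = 4.217 + j96.22 Ω = 96.31∠87.5° Ω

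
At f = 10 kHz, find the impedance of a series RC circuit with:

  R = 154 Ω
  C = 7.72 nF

Step 1 — Angular frequency: ω = 2π·f = 2π·1e+04 = 6.283e+04 rad/s.
Step 2 — Component impedances:
  R: Z = R = 154 Ω
  C: Z = 1/(jωC) = -j/(ω·C) = 0 - j2062 Ω
Step 3 — Series combination: Z_total = R + C = 154 - j2062 Ω = 2067∠-85.7° Ω.

Z = 154 - j2062 Ω = 2067∠-85.7° Ω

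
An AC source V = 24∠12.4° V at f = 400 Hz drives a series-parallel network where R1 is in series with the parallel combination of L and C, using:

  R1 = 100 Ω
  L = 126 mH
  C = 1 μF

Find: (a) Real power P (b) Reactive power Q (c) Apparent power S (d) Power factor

Step 1 — Angular frequency: ω = 2π·f = 2π·400 = 2513 rad/s.
Step 2 — Component impedances:
  R1: Z = R = 100 Ω
  L: Z = jωL = j·2513·0.126 = 0 + j316.7 Ω
  C: Z = 1/(jωC) = -j/(ω·C) = 0 - j397.9 Ω
Step 3 — Parallel branch: L || C = 1/(1/L + 1/C) = 0 + j1551 Ω.
Step 4 — Series with R1: Z_total = R1 + (L || C) = 100 + j1551 Ω = 1555∠86.3° Ω.
Step 5 — Source phasor: V = 24∠12.4° V = 23.44 + j5.154 V.
Step 6 — Current: I = V / Z = 0.004278 - j0.01483 A = 0.01544∠-73.9° A.
Step 7 — Complex power: S = V·I* = 0.02383 + j0.3697 VA.
Step 8 — Real power: P = Re(S) = 0.02383 W.
Step 9 — Reactive power: Q = Im(S) = 0.3697 VAR.
Step 10 — Apparent power: |S| = 0.3705 VA.
Step 11 — Power factor: PF = P/|S| = 0.06432 (lagging).

(a) P = 0.02383 W  (b) Q = 0.3697 VAR  (c) S = 0.3705 VA  (d) PF = 0.06432 (lagging)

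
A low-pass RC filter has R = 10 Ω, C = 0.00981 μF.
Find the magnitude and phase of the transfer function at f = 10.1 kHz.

Step 1 — Angular frequency: ω = 2π·1.01e+04 = 6.346e+04 rad/s.
Step 2 — Transfer function: H(jω) = 1/(1 + jωRC).
Step 3 — Denominator: 1 + jωRC = 1 + j·6.346e+04·10·9.81e-09 = 1 + j0.006225.
Step 4 — H = 1 - j0.006225.
Step 5 — Magnitude: |H| = 1 (-0.0 dB); phase: φ = -0.4°.

|H| = 1 (-0.0 dB), φ = -0.4°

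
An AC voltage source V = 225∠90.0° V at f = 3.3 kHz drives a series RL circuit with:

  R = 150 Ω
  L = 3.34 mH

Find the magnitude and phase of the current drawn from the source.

Step 1 — Angular frequency: ω = 2π·f = 2π·3300 = 2.073e+04 rad/s.
Step 2 — Component impedances:
  R: Z = R = 150 Ω
  L: Z = jωL = j·2.073e+04·0.00334 = 0 + j69.25 Ω
Step 3 — Series combination: Z_total = R + L = 150 + j69.25 Ω = 165.2∠24.8° Ω.
Step 4 — Source phasor: V = 225∠90.0° V = 0 + j225 V.
Step 5 — Ohm's law: I = V / Z_total = (0 + j225) / (150 + j69.25) = 0.5709 + j1.236 A.
Step 6 — Convert to polar: |I| = 1.362 A, ∠I = 65.2°.

I = 1.362∠65.2° A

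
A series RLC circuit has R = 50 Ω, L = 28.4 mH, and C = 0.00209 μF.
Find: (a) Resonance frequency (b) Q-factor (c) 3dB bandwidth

Step 1 — Resonance: ω₀ = 1/√(LC) = 1/√(0.0284·2.09e-09) = 1.298e+05 rad/s.
Step 2 — f₀ = ω₀/(2π) = 2.066e+04 Hz.
Step 3 — Series Q: Q = ω₀L/R = 1.298e+05·0.0284/50 = 73.73.
Step 4 — Bandwidth: Δω = ω₀/Q = 1761 rad/s; BW = Δω/(2π) = 280.2 Hz.

(a) f₀ = 2.066e+04 Hz  (b) Q = 73.73  (c) BW = 280.2 Hz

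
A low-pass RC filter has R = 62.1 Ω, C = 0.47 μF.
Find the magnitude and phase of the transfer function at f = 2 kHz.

Step 1 — Angular frequency: ω = 2π·2000 = 1.257e+04 rad/s.
Step 2 — Transfer function: H(jω) = 1/(1 + jωRC).
Step 3 — Denominator: 1 + jωRC = 1 + j·1.257e+04·62.1·4.7e-07 = 1 + j0.3668.
Step 4 — H = 0.8814 - j0.3233.
Step 5 — Magnitude: |H| = 0.9388 (-0.5 dB); phase: φ = -20.1°.

|H| = 0.9388 (-0.5 dB), φ = -20.1°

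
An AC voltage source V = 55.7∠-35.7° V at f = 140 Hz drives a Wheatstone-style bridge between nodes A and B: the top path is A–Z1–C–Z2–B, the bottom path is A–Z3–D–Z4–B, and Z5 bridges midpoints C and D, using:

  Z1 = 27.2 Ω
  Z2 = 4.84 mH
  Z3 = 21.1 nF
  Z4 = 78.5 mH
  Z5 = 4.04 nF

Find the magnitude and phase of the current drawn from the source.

Step 1 — Angular frequency: ω = 2π·f = 2π·140 = 879.6 rad/s.
Step 2 — Component impedances:
  Z1: Z = R = 27.2 Ω
  Z2: Z = jωL = j·879.6·0.00484 = 0 + j4.257 Ω
  Z3: Z = 1/(jωC) = -j/(ω·C) = 0 - j5.388e+04 Ω
  Z4: Z = jωL = j·879.6·0.0785 = 0 + j69.05 Ω
  Z5: Z = 1/(jωC) = -j/(ω·C) = 0 - j2.814e+05 Ω
Step 3 — Bridge requires nodal analysis (the Z5 bridge couples midpoints C and D, so the two paths cannot be reduced to a simple series/parallel combination). Setting node B to ground and injecting 1 A at node A, the 3-node admittance system at A, C, D solves to V_A = Z_AB = 27.2 + j4.244 Ω = 27.53∠8.9° Ω.
Step 4 — Source phasor: V = 55.7∠-35.7° V = 45.23 - j32.5 V.
Step 5 — Ohm's law: I = V / Z_total = (45.23 - j32.5) / (27.2 + j4.244) = 1.441 - j1.42 A.
Step 6 — Convert to polar: |I| = 2.023 A, ∠I = -44.6°.

I = 2.023∠-44.6° A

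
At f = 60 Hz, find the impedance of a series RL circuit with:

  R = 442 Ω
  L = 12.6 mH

Step 1 — Angular frequency: ω = 2π·f = 2π·60 = 377 rad/s.
Step 2 — Component impedances:
  R: Z = R = 442 Ω
  L: Z = jωL = j·377·0.0126 = 0 + j4.75 Ω
Step 3 — Series combination: Z_total = R + L = 442 + j4.75 Ω = 442∠0.6° Ω.

Z = 442 + j4.75 Ω = 442∠0.6° Ω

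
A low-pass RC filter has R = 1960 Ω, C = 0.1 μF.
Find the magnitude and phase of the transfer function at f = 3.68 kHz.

Step 1 — Angular frequency: ω = 2π·3680 = 2.312e+04 rad/s.
Step 2 — Transfer function: H(jω) = 1/(1 + jωRC).
Step 3 — Denominator: 1 + jωRC = 1 + j·2.312e+04·1960·1e-07 = 1 + j4.532.
Step 4 — H = 0.04643 - j0.2104.
Step 5 — Magnitude: |H| = 0.2155 (-13.3 dB); phase: φ = -77.6°.

|H| = 0.2155 (-13.3 dB), φ = -77.6°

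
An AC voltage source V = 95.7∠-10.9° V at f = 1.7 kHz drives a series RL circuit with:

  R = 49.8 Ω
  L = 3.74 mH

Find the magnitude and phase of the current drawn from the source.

Step 1 — Angular frequency: ω = 2π·f = 2π·1700 = 1.068e+04 rad/s.
Step 2 — Component impedances:
  R: Z = R = 49.8 Ω
  L: Z = jωL = j·1.068e+04·0.00374 = 0 + j39.95 Ω
Step 3 — Series combination: Z_total = R + L = 49.8 + j39.95 Ω = 63.84∠38.7° Ω.
Step 4 — Source phasor: V = 95.7∠-10.9° V = 93.97 - j18.1 V.
Step 5 — Ohm's law: I = V / Z_total = (93.97 - j18.1) / (49.8 + j39.95) = 0.9708 - j1.142 A.
Step 6 — Convert to polar: |I| = 1.499 A, ∠I = -49.6°.

I = 1.499∠-49.6° A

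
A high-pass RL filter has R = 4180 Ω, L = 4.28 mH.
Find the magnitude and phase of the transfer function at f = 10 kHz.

Step 1 — Angular frequency: ω = 2π·1e+04 = 6.283e+04 rad/s.
Step 2 — Transfer function: H(jω) = jωL/(R + jωL).
Step 3 — Numerator jωL = j·268.9; denominator R + jωL = 4180 + j268.9.
Step 4 — H = 0.004122 + j0.06407.
Step 5 — Magnitude: |H| = 0.0642 (-23.8 dB); phase: φ = 86.3°.

|H| = 0.0642 (-23.8 dB), φ = 86.3°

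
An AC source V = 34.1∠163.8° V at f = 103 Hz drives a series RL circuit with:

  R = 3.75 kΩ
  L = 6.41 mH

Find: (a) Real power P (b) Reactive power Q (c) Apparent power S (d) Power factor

Step 1 — Angular frequency: ω = 2π·f = 2π·103 = 647.2 rad/s.
Step 2 — Component impedances:
  R: Z = R = 3750 Ω
  L: Z = jωL = j·647.2·0.00641 = 0 + j4.148 Ω
Step 3 — Series combination: Z_total = R + L = 3750 + j4.148 Ω = 3750∠0.1° Ω.
Step 4 — Source phasor: V = 34.1∠163.8° V = -32.75 + j9.514 V.
Step 5 — Current: I = V / Z = -0.008729 + j0.002547 A = 0.009093∠163.7° A.
Step 6 — Complex power: S = V·I* = 0.3101 + j0.000343 VA.
Step 7 — Real power: P = Re(S) = 0.3101 W.
Step 8 — Reactive power: Q = Im(S) = 0.000343 VAR.
Step 9 — Apparent power: |S| = 0.3101 VA.
Step 10 — Power factor: PF = P/|S| = 1 (lagging).

(a) P = 0.3101 W  (b) Q = 0.000343 VAR  (c) S = 0.3101 VA  (d) PF = 1 (lagging)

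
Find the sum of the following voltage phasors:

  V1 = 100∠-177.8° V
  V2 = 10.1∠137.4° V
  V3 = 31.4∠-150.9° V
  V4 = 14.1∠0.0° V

Step 1 — Convert each phasor to rectangular form:
  V1 = 100·(cos(-177.8°) + j·sin(-177.8°)) = -99.93 - j3.839 V
  V2 = 10.1·(cos(137.4°) + j·sin(137.4°)) = -7.435 + j6.836 V
  V3 = 31.4·(cos(-150.9°) + j·sin(-150.9°)) = -27.44 - j15.27 V
  V4 = 14.1·(cos(0.0°) + j·sin(0.0°)) = 14.1 V
Step 2 — Sum components: V_total = -120.7 - j12.27 V.
Step 3 — Convert to polar: |V_total| = 121.3 V, ∠V_total = -174.2°.

V_total = 121.3∠-174.2° V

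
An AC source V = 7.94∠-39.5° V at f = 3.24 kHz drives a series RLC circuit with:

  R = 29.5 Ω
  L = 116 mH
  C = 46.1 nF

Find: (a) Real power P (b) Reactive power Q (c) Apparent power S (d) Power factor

Step 1 — Angular frequency: ω = 2π·f = 2π·3240 = 2.036e+04 rad/s.
Step 2 — Component impedances:
  R: Z = R = 29.5 Ω
  L: Z = jωL = j·2.036e+04·0.116 = 0 + j2361 Ω
  C: Z = 1/(jωC) = -j/(ω·C) = 0 - j1066 Ω
Step 3 — Series combination: Z_total = R + L + C = 29.5 + j1296 Ω = 1296∠88.7° Ω.
Step 4 — Source phasor: V = 7.94∠-39.5° V = 6.127 - j5.05 V.
Step 5 — Current: I = V / Z = -0.003788 - j0.004814 A = 0.006125∠-128.2° A.
Step 6 — Complex power: S = V·I* = 0.001107 + j0.04862 VA.
Step 7 — Real power: P = Re(S) = 0.001107 W.
Step 8 — Reactive power: Q = Im(S) = 0.04862 VAR.
Step 9 — Apparent power: |S| = 0.04864 VA.
Step 10 — Power factor: PF = P/|S| = 0.02276 (lagging).

(a) P = 0.001107 W  (b) Q = 0.04862 VAR  (c) S = 0.04864 VA  (d) PF = 0.02276 (lagging)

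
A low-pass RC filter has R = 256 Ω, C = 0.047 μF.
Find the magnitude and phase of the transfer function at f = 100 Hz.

Step 1 — Angular frequency: ω = 2π·100 = 628.3 rad/s.
Step 2 — Transfer function: H(jω) = 1/(1 + jωRC).
Step 3 — Denominator: 1 + jωRC = 1 + j·628.3·256·4.7e-08 = 1 + j0.00756.
Step 4 — H = 0.9999 - j0.007559.
Step 5 — Magnitude: |H| = 1 (-0.0 dB); phase: φ = -0.4°.

|H| = 1 (-0.0 dB), φ = -0.4°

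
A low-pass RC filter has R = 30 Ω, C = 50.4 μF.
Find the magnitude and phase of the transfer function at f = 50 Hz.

Step 1 — Angular frequency: ω = 2π·50 = 314.2 rad/s.
Step 2 — Transfer function: H(jω) = 1/(1 + jωRC).
Step 3 — Denominator: 1 + jωRC = 1 + j·314.2·30·5.04e-05 = 1 + j0.475.
Step 4 — H = 0.8159 - j0.3876.
Step 5 — Magnitude: |H| = 0.9033 (-0.9 dB); phase: φ = -25.4°.

|H| = 0.9033 (-0.9 dB), φ = -25.4°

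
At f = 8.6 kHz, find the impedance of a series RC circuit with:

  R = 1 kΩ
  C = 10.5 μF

Step 1 — Angular frequency: ω = 2π·f = 2π·8600 = 5.404e+04 rad/s.
Step 2 — Component impedances:
  R: Z = R = 1000 Ω
  C: Z = 1/(jωC) = -j/(ω·C) = 0 - j1.763 Ω
Step 3 — Series combination: Z_total = R + C = 1000 - j1.763 Ω = 1000∠-0.1° Ω.

Z = 1000 - j1.763 Ω = 1000∠-0.1° Ω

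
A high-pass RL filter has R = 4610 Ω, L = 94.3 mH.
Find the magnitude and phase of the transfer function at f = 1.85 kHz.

Step 1 — Angular frequency: ω = 2π·1850 = 1.162e+04 rad/s.
Step 2 — Transfer function: H(jω) = jωL/(R + jωL).
Step 3 — Numerator jωL = j·1096; denominator R + jωL = 4610 + j1096.
Step 4 — H = 0.05351 + j0.225.
Step 5 — Magnitude: |H| = 0.2313 (-12.7 dB); phase: φ = 76.6°.

|H| = 0.2313 (-12.7 dB), φ = 76.6°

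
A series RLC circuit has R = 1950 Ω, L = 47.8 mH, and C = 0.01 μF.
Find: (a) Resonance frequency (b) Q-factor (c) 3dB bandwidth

Step 1 — Resonance: ω₀ = 1/√(LC) = 1/√(0.0478·1e-08) = 4.574e+04 rad/s.
Step 2 — f₀ = ω₀/(2π) = 7280 Hz.
Step 3 — Series Q: Q = ω₀L/R = 4.574e+04·0.0478/1950 = 1.121.
Step 4 — Bandwidth: Δω = ω₀/Q = 4.079e+04 rad/s; BW = Δω/(2π) = 6493 Hz.

(a) f₀ = 7280 Hz  (b) Q = 1.121  (c) BW = 6493 Hz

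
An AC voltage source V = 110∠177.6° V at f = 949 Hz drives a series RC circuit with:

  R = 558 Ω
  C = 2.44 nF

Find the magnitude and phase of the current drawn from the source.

Step 1 — Angular frequency: ω = 2π·f = 2π·949 = 5963 rad/s.
Step 2 — Component impedances:
  R: Z = R = 558 Ω
  C: Z = 1/(jωC) = -j/(ω·C) = 0 - j6.873e+04 Ω
Step 3 — Series combination: Z_total = R + C = 558 - j6.873e+04 Ω = 6.874e+04∠-89.5° Ω.
Step 4 — Source phasor: V = 110∠177.6° V = -109.9 + j4.606 V.
Step 5 — Ohm's law: I = V / Z_total = (-109.9 + j4.606) / (558 - j6.873e+04) = -7.999e-05 - j0.001598 A.
Step 6 — Convert to polar: |I| = 0.0016 A, ∠I = -92.9°.

I = 0.0016∠-92.9° A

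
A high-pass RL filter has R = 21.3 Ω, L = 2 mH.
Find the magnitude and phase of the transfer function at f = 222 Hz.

Step 1 — Angular frequency: ω = 2π·222 = 1395 rad/s.
Step 2 — Transfer function: H(jω) = jωL/(R + jωL).
Step 3 — Numerator jωL = j·2.79; denominator R + jωL = 21.3 + j2.79.
Step 4 — H = 0.01686 + j0.1288.
Step 5 — Magnitude: |H| = 0.1299 (-17.7 dB); phase: φ = 82.5°.

|H| = 0.1299 (-17.7 dB), φ = 82.5°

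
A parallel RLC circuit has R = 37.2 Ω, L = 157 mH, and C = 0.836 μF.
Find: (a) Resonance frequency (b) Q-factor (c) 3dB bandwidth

Step 1 — Resonance: ω₀ = 1/√(LC) = 1/√(0.157·8.36e-07) = 2760 rad/s.
Step 2 — f₀ = ω₀/(2π) = 439.3 Hz.
Step 3 — Parallel Q: Q = R/(ω₀L) = 37.2/(2760·0.157) = 0.08584.
Step 4 — Bandwidth: Δω = ω₀/Q = 3.216e+04 rad/s; BW = Δω/(2π) = 5118 Hz.

(a) f₀ = 439.3 Hz  (b) Q = 0.08584  (c) BW = 5118 Hz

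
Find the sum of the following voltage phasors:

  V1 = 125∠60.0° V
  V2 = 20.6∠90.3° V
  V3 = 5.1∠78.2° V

Step 1 — Convert each phasor to rectangular form:
  V1 = 125·(cos(60.0°) + j·sin(60.0°)) = 62.5 + j108.3 V
  V2 = 20.6·(cos(90.3°) + j·sin(90.3°)) = -0.1079 + j20.6 V
  V3 = 5.1·(cos(78.2°) + j·sin(78.2°)) = 1.043 + j4.992 V
Step 2 — Sum components: V_total = 63.44 + j133.8 V.
Step 3 — Convert to polar: |V_total| = 148.1 V, ∠V_total = 64.6°.

V_total = 148.1∠64.6° V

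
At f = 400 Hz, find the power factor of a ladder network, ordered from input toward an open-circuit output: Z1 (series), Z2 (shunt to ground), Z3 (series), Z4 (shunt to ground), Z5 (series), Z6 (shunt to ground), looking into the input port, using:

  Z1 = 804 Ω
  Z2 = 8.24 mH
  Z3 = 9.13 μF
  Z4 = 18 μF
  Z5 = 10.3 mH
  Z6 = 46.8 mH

Step 1 — Angular frequency: ω = 2π·f = 2π·400 = 2513 rad/s.
Step 2 — Component impedances:
  Z1: Z = R = 804 Ω
  Z2: Z = jωL = j·2513·0.00824 = 0 + j20.71 Ω
  Z3: Z = 1/(jωC) = -j/(ω·C) = 0 - j43.58 Ω
  Z4: Z = 1/(jωC) = -j/(ω·C) = 0 - j22.1 Ω
  Z5: Z = jωL = j·2513·0.0103 = 0 + j25.89 Ω
  Z6: Z = jωL = j·2513·0.0468 = 0 + j117.6 Ω
Step 3 — Ladder network (open output): work backward from the far end, alternating series and parallel combinations. Z_in = 804 + j29.46 Ω = 804.5∠2.1° Ω.
Step 4 — Power factor: PF = cos(φ) = Re(Z)/|Z| = 804/804.54 = 0.9993.
Step 5 — Type: Im(Z) = 29.46 ⇒ lagging (phase φ = 2.1°).

PF = 0.9993 (lagging, φ = 2.1°)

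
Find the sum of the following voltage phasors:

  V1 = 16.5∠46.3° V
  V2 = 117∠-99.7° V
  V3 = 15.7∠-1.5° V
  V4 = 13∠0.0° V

Step 1 — Convert each phasor to rectangular form:
  V1 = 16.5·(cos(46.3°) + j·sin(46.3°)) = 11.4 + j11.93 V
  V2 = 117·(cos(-99.7°) + j·sin(-99.7°)) = -19.71 - j115.3 V
  V3 = 15.7·(cos(-1.5°) + j·sin(-1.5°)) = 15.69 - j0.411 V
  V4 = 13·(cos(0.0°) + j·sin(0.0°)) = 13 V
Step 2 — Sum components: V_total = 20.38 - j103.8 V.
Step 3 — Convert to polar: |V_total| = 105.8 V, ∠V_total = -78.9°.

V_total = 105.8∠-78.9° V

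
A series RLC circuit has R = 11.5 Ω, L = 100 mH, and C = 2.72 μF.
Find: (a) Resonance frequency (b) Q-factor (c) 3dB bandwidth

Step 1 — Resonance: ω₀ = 1/√(LC) = 1/√(0.1·2.72e-06) = 1917 rad/s.
Step 2 — f₀ = ω₀/(2π) = 305.2 Hz.
Step 3 — Series Q: Q = ω₀L/R = 1917·0.1/11.5 = 16.67.
Step 4 — Bandwidth: Δω = ω₀/Q = 115 rad/s; BW = Δω/(2π) = 18.3 Hz.

(a) f₀ = 305.2 Hz  (b) Q = 16.67  (c) BW = 18.3 Hz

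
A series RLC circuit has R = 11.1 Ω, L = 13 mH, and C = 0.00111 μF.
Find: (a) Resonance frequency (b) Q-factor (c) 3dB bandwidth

Step 1 — Resonance: ω₀ = 1/√(LC) = 1/√(0.013·1.11e-09) = 2.632e+05 rad/s.
Step 2 — f₀ = ω₀/(2π) = 4.19e+04 Hz.
Step 3 — Series Q: Q = ω₀L/R = 2.632e+05·0.013/11.1 = 308.3.
Step 4 — Bandwidth: Δω = ω₀/Q = 853.8 rad/s; BW = Δω/(2π) = 135.9 Hz.

(a) f₀ = 4.19e+04 Hz  (b) Q = 308.3  (c) BW = 135.9 Hz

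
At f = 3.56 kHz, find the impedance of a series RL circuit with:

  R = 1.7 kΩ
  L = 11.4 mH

Step 1 — Angular frequency: ω = 2π·f = 2π·3560 = 2.237e+04 rad/s.
Step 2 — Component impedances:
  R: Z = R = 1700 Ω
  L: Z = jωL = j·2.237e+04·0.0114 = 0 + j255 Ω
Step 3 — Series combination: Z_total = R + L = 1700 + j255 Ω = 1719∠8.5° Ω.

Z = 1700 + j255 Ω = 1719∠8.5° Ω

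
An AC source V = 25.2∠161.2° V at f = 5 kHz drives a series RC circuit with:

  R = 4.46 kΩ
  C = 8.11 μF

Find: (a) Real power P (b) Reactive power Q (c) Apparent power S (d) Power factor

Step 1 — Angular frequency: ω = 2π·f = 2π·5000 = 3.142e+04 rad/s.
Step 2 — Component impedances:
  R: Z = R = 4460 Ω
  C: Z = 1/(jωC) = -j/(ω·C) = 0 - j3.925 Ω
Step 3 — Series combination: Z_total = R + C = 4460 - j3.925 Ω = 4460∠-0.1° Ω.
Step 4 — Source phasor: V = 25.2∠161.2° V = -23.86 + j8.121 V.
Step 5 — Current: I = V / Z = -0.00535 + j0.001816 A = 0.00565∠161.3° A.
Step 6 — Complex power: S = V·I* = 0.1424 - j0.0001253 VA.
Step 7 — Real power: P = Re(S) = 0.1424 W.
Step 8 — Reactive power: Q = Im(S) = -0.0001253 VAR.
Step 9 — Apparent power: |S| = 0.1424 VA.
Step 10 — Power factor: PF = P/|S| = 1 (leading).

(a) P = 0.1424 W  (b) Q = -0.0001253 VAR  (c) S = 0.1424 VA  (d) PF = 1 (leading)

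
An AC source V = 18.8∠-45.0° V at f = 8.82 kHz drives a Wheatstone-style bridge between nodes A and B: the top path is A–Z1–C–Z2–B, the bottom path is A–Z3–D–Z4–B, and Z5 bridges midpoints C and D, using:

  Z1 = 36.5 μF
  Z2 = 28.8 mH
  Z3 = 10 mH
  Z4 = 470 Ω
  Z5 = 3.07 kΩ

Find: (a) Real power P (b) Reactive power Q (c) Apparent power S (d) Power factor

Step 1 — Angular frequency: ω = 2π·f = 2π·8820 = 5.542e+04 rad/s.
Step 2 — Component impedances:
  Z1: Z = 1/(jωC) = -j/(ω·C) = 0 - j0.4944 Ω
  Z2: Z = jωL = j·5.542e+04·0.0288 = 0 + j1596 Ω
  Z3: Z = jωL = j·5.542e+04·0.01 = 0 + j554.2 Ω
  Z4: Z = R = 470 Ω
  Z5: Z = R = 3070 Ω
Step 3 — Bridge requires nodal analysis (the Z5 bridge couples midpoints C and D, so the two paths cannot be reduced to a simple series/parallel combination). Setting node B to ground and injecting 1 A at node A, the 3-node admittance system at A, C, D solves to V_A = Z_AB = 296.5 + j480.4 Ω = 564.5∠58.3° Ω.
Step 4 — Source phasor: V = 18.8∠-45.0° V = 13.29 - j13.29 V.
Step 5 — Current: I = V / Z = -0.007671 - j0.03241 A = 0.0333∠-103.3° A.
Step 6 — Complex power: S = V·I* = 0.3288 + j0.5328 VA.
Step 7 — Real power: P = Re(S) = 0.3288 W.
Step 8 — Reactive power: Q = Im(S) = 0.5328 VAR.
Step 9 — Apparent power: |S| = 0.6261 VA.
Step 10 — Power factor: PF = P/|S| = 0.5252 (lagging).

(a) P = 0.3288 W  (b) Q = 0.5328 VAR  (c) S = 0.6261 VA  (d) PF = 0.5252 (lagging)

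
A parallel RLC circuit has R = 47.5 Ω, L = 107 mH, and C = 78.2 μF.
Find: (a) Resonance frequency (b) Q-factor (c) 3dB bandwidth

Step 1 — Resonance: ω₀ = 1/√(LC) = 1/√(0.107·7.82e-05) = 345.7 rad/s.
Step 2 — f₀ = ω₀/(2π) = 55.02 Hz.
Step 3 — Parallel Q: Q = R/(ω₀L) = 47.5/(345.7·0.107) = 1.284.
Step 4 — Bandwidth: Δω = ω₀/Q = 269.2 rad/s; BW = Δω/(2π) = 42.85 Hz.

(a) f₀ = 55.02 Hz  (b) Q = 1.284  (c) BW = 42.85 Hz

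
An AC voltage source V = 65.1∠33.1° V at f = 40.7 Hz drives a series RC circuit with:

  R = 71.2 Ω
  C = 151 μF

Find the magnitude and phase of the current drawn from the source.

Step 1 — Angular frequency: ω = 2π·f = 2π·40.7 = 255.7 rad/s.
Step 2 — Component impedances:
  R: Z = R = 71.2 Ω
  C: Z = 1/(jωC) = -j/(ω·C) = 0 - j25.9 Ω
Step 3 — Series combination: Z_total = R + C = 71.2 - j25.9 Ω = 75.76∠-20.0° Ω.
Step 4 — Source phasor: V = 65.1∠33.1° V = 54.54 + j35.55 V.
Step 5 — Ohm's law: I = V / Z_total = (54.54 + j35.55) / (71.2 - j25.9) = 0.5161 + j0.687 A.
Step 6 — Convert to polar: |I| = 0.8593 A, ∠I = 53.1°.

I = 0.8593∠53.1° A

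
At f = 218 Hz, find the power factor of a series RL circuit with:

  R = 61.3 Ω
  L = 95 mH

Step 1 — Angular frequency: ω = 2π·f = 2π·218 = 1370 rad/s.
Step 2 — Component impedances:
  R: Z = R = 61.3 Ω
  L: Z = jωL = j·1370·0.095 = 0 + j130.1 Ω
Step 3 — Series combination: Z_total = R + L = 61.3 + j130.1 Ω = 143.8∠64.8° Ω.
Step 4 — Power factor: PF = cos(φ) = Re(Z)/|Z| = 61.3/143.84 = 0.4262.
Step 5 — Type: Im(Z) = 130.1 ⇒ lagging (phase φ = 64.8°).

PF = 0.4262 (lagging, φ = 64.8°)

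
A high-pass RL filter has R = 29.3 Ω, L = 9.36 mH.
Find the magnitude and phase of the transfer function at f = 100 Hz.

Step 1 — Angular frequency: ω = 2π·100 = 628.3 rad/s.
Step 2 — Transfer function: H(jω) = jωL/(R + jωL).
Step 3 — Numerator jωL = j·5.881; denominator R + jωL = 29.3 + j5.881.
Step 4 — H = 0.03873 + j0.1929.
Step 5 — Magnitude: |H| = 0.1968 (-14.1 dB); phase: φ = 78.7°.

|H| = 0.1968 (-14.1 dB), φ = 78.7°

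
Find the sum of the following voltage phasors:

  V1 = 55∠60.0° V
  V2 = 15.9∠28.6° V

Step 1 — Convert each phasor to rectangular form:
  V1 = 55·(cos(60.0°) + j·sin(60.0°)) = 27.5 + j47.63 V
  V2 = 15.9·(cos(28.6°) + j·sin(28.6°)) = 13.96 + j7.611 V
Step 2 — Sum components: V_total = 41.46 + j55.24 V.
Step 3 — Convert to polar: |V_total| = 69.07 V, ∠V_total = 53.1°.

V_total = 69.07∠53.1° V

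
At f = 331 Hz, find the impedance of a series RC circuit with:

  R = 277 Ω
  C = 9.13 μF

Step 1 — Angular frequency: ω = 2π·f = 2π·331 = 2080 rad/s.
Step 2 — Component impedances:
  R: Z = R = 277 Ω
  C: Z = 1/(jωC) = -j/(ω·C) = 0 - j52.66 Ω
Step 3 — Series combination: Z_total = R + C = 277 - j52.66 Ω = 282∠-10.8° Ω.

Z = 277 - j52.66 Ω = 282∠-10.8° Ω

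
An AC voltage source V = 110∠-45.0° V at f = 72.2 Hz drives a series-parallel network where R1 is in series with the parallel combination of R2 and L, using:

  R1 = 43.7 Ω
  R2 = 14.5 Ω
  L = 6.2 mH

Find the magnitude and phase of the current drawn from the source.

Step 1 — Angular frequency: ω = 2π·f = 2π·72.2 = 453.6 rad/s.
Step 2 — Component impedances:
  R1: Z = R = 43.7 Ω
  R2: Z = R = 14.5 Ω
  L: Z = jωL = j·453.6·0.0062 = 0 + j2.813 Ω
Step 3 — Parallel branch: R2 || L = 1/(1/R2 + 1/L) = 0.5258 + j2.711 Ω.
Step 4 — Series with R1: Z_total = R1 + (R2 || L) = 44.23 + j2.711 Ω = 44.31∠3.5° Ω.
Step 5 — Source phasor: V = 110∠-45.0° V = 77.78 - j77.78 V.
Step 6 — Ohm's law: I = V / Z_total = (77.78 - j77.78) / (44.23 + j2.711) = 1.645 - j1.86 A.
Step 7 — Convert to polar: |I| = 2.483 A, ∠I = -48.5°.

I = 2.483∠-48.5° A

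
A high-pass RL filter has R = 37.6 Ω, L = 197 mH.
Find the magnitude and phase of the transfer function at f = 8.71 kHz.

Step 1 — Angular frequency: ω = 2π·8710 = 5.473e+04 rad/s.
Step 2 — Transfer function: H(jω) = jωL/(R + jωL).
Step 3 — Numerator jωL = j·1.078e+04; denominator R + jωL = 37.6 + j1.078e+04.
Step 4 — H = 1 + j0.003488.
Step 5 — Magnitude: |H| = 1 (-0.0 dB); phase: φ = 0.2°.

|H| = 1 (-0.0 dB), φ = 0.2°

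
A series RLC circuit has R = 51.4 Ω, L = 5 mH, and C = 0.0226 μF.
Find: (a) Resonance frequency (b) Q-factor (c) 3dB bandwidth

Step 1 — Resonance: ω₀ = 1/√(LC) = 1/√(0.005·2.26e-08) = 9.407e+04 rad/s.
Step 2 — f₀ = ω₀/(2π) = 1.497e+04 Hz.
Step 3 — Series Q: Q = ω₀L/R = 9.407e+04·0.005/51.4 = 9.151.
Step 4 — Bandwidth: Δω = ω₀/Q = 1.028e+04 rad/s; BW = Δω/(2π) = 1636 Hz.

(a) f₀ = 1.497e+04 Hz  (b) Q = 9.151  (c) BW = 1636 Hz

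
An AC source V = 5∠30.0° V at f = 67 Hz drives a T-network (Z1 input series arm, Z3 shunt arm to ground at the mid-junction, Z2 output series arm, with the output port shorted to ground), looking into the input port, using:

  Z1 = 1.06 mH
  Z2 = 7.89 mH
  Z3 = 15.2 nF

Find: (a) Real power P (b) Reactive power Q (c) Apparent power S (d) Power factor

Step 1 — Angular frequency: ω = 2π·f = 2π·67 = 421 rad/s.
Step 2 — Component impedances:
  Z1: Z = jωL = j·421·0.00106 = 0 + j0.4462 Ω
  Z2: Z = jωL = j·421·0.00789 = 0 + j3.321 Ω
  Z3: Z = 1/(jωC) = -j/(ω·C) = 0 - j1.563e+05 Ω
Step 3 — With the output port shorted to ground, the output series arm Z2 runs from the junction to ground; the shunt arm Z3 also runs from the junction to ground. They appear in parallel: Z3 || Z2 = 0 + j3.322 Ω.
Step 4 — Series with input arm Z1: Z_in = Z1 + (Z3 || Z2) = 0 + j3.768 Ω = 3.768∠90.0° Ω.
Step 5 — Source phasor: V = 5∠30.0° V = 4.33 + j2.5 V.
Step 6 — Current: I = V / Z = 0.6635 - j1.149 A = 1.327∠-60.0° A.
Step 7 — Complex power: S = V·I* = 0 + j6.635 VA.
Step 8 — Real power: P = Re(S) = 0 W.
Step 9 — Reactive power: Q = Im(S) = 6.635 VAR.
Step 10 — Apparent power: |S| = 6.635 VA.
Step 11 — Power factor: PF = P/|S| = 0 (lagging).

(a) P = 0 W  (b) Q = 6.635 VAR  (c) S = 6.635 VA  (d) PF = 0 (lagging)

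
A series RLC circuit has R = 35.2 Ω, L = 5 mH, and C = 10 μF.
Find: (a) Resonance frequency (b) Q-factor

Step 1 — Resonance condition Im(Z)=0 gives ω₀ = 1/√(LC).
Step 2 — ω₀ = 1/√(0.005·1e-05) = 4472 rad/s.
Step 3 — f₀ = ω₀/(2π) = 711.8 Hz.
Step 4 — Series Q: Q = ω₀L/R = 4472·0.005/35.2 = 0.6352.

(a) f₀ = 711.8 Hz  (b) Q = 0.6352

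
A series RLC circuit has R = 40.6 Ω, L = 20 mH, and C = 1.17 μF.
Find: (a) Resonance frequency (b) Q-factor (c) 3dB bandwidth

Step 1 — Resonance condition Im(Z)=0 gives ω₀ = 1/√(LC).
Step 2 — ω₀ = 1/√(0.02·1.17e-06) = 6537 rad/s.
Step 3 — f₀ = ω₀/(2π) = 1040 Hz.
Step 4 — Series Q: Q = ω₀L/R = 6537·0.02/40.6 = 3.22.
Step 5 — 3dB bandwidth: Δω = ω₀/Q = 2030 rad/s; BW = Δω/(2π) = 323.1 Hz.

(a) f₀ = 1040 Hz  (b) Q = 3.22  (c) BW = 323.1 Hz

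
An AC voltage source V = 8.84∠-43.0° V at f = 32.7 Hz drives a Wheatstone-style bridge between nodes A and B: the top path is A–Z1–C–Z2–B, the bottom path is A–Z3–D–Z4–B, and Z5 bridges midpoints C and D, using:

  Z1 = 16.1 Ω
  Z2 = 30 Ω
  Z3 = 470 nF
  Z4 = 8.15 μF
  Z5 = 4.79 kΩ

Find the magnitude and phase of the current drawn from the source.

Step 1 — Angular frequency: ω = 2π·f = 2π·32.7 = 205.5 rad/s.
Step 2 — Component impedances:
  Z1: Z = R = 16.1 Ω
  Z2: Z = R = 30 Ω
  Z3: Z = 1/(jωC) = -j/(ω·C) = 0 - j1.036e+04 Ω
  Z4: Z = 1/(jωC) = -j/(ω·C) = 0 - j597.2 Ω
  Z5: Z = R = 4790 Ω
Step 3 — Bridge requires nodal analysis (the Z5 bridge couples midpoints C and D, so the two paths cannot be reduced to a simple series/parallel combination). Setting node B to ground and injecting 1 A at node A, the 3-node admittance system at A, C, D solves to V_A = Z_AB = 45.94 - j0.2109 Ω = 45.94∠-0.3° Ω.
Step 4 — Source phasor: V = 8.84∠-43.0° V = 6.465 - j6.029 V.
Step 5 — Ohm's law: I = V / Z_total = (6.465 - j6.029) / (45.94 - j0.2109) = 0.1413 - j0.1306 A.
Step 6 — Convert to polar: |I| = 0.1924 A, ∠I = -42.7°.

I = 0.1924∠-42.7° A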